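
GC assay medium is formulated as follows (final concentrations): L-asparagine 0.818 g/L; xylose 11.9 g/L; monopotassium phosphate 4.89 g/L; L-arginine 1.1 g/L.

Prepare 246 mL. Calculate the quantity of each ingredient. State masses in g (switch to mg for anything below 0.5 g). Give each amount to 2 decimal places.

L-asparagine 201.23 mg; xylose 2.93 g; monopotassium phosphate 1.20 g; L-arginine 270.60 mg

Scale factor relative to 1 L: 0.246.
L-asparagine: 0.818 g/L × 0.246 L = 0.201228 g = 201.23 mg
xylose: 11.9 g/L × 0.246 L = 2.93 g
monopotassium phosphate: 4.89 g/L × 0.246 L = 1.20 g
L-arginine: 1.1 g/L × 0.246 L = 0.2706 g = 270.60 mg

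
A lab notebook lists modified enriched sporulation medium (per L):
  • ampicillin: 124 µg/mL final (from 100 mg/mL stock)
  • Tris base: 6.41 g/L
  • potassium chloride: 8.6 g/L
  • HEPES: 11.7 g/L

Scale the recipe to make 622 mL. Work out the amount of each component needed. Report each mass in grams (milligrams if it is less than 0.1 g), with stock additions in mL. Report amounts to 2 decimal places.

Working volume: 622 mL = 0.622 L.
ampicillin: V = C2·V2/C1 = 124 µg/mL × 622 mL ÷ 100000 µg/mL = 0.77 mL
Tris base: 6.41 g/L × 0.622 L = 3.99 g
potassium chloride: 8.6 g/L × 0.622 L = 5.35 g
HEPES: 11.7 g/L × 0.622 L = 7.28 g

ampicillin 0.77 mL; Tris base 3.99 g; potassium chloride 5.35 g; HEPES 7.28 g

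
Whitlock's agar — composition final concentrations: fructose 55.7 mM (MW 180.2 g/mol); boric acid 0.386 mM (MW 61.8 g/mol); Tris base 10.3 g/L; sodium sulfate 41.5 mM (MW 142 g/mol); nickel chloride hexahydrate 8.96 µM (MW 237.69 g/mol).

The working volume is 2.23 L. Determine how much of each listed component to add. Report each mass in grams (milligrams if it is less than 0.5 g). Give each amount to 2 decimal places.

fructose 22.38 g; boric acid 53.20 mg; Tris base 22.97 g; sodium sulfate 13.14 g; nickel chloride hexahydrate 4.75 mg

Scale factor relative to 1 L: 2.23.
fructose: 55.7 mmol/L × 180.2 g/mol × 2.23 L ÷ 1000 = 22.38 g
boric acid: 0.386 mmol/L × 61.8 mg/mmol × 2.23 L = 53.20 mg
Tris base: 10.3 g/L × 2.23 L = 22.97 g
sodium sulfate: 41.5 mmol/L × 142 g/mol × 2.23 L ÷ 1000 = 13.14 g
nickel chloride hexahydrate: 8.96 µmol/L × 237.69 g/mol × 2.23 L ÷ 1000 = 4.75 mg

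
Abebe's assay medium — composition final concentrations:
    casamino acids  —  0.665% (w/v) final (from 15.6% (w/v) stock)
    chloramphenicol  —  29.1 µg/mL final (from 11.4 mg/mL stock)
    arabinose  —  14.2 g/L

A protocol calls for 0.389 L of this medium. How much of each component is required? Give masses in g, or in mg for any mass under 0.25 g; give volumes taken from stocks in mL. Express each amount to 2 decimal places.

casamino acids 16.58 mL; chloramphenicol 0.99 mL; arabinose 5.52 g

Scale factor relative to 1 L: 0.389.
casamino acids: V = C2·V2/C1 = 0.665% ÷ 15.6% × 389 mL = 16.58 mL
chloramphenicol: V = C2·V2/C1 = 29.1 µg/mL × 389 mL ÷ 11400 µg/mL = 0.99 mL
arabinose: 14.2 g/L × 0.389 L = 5.52 g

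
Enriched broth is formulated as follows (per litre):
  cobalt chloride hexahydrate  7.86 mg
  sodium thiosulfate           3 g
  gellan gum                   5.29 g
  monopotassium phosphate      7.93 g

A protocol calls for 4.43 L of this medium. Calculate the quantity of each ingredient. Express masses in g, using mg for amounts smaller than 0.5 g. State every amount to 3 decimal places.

Scale factor = 4430 mL / 1000 mL = 4.43.
cobalt chloride hexahydrate: 7.86 mg × (4430 mL / 1000 mL) = 34.820 mg
sodium thiosulfate: 3 g × (4430 mL / 1000 mL) = 13.290 g
gellan gum: 5.29 g × (4430 mL / 1000 mL) = 23.435 g
monopotassium phosphate: 7.93 g × (4430 mL / 1000 mL) = 35.130 g

cobalt chloride hexahydrate 34.820 mg; sodium thiosulfate 13.290 g; gellan gum 23.435 g; monopotassium phosphate 35.130 g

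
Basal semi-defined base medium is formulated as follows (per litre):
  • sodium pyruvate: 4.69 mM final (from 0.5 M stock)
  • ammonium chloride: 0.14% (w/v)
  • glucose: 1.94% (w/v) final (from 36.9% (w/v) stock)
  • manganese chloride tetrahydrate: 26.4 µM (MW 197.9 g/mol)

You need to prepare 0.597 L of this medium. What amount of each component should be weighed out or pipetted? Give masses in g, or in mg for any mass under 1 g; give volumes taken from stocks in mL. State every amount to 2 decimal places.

Scale factor relative to 1 L: 0.597.
sodium pyruvate: V = C2·V2/C1 = 4.69 mM × 597 mL ÷ 500 mM = 5.60 mL
ammonium chloride: 0.14% w/v = 1.4 g/L → 1.4 × 0.597 L = 0.8358 g = 835.80 mg
glucose: dilute stock: 1.94% ÷ 36.9% × 597 mL = 31.39 mL
manganese chloride tetrahydrate: 26.4 µmol/L × 197.9 g/mol × 0.597 L ÷ 1000 = 3.12 mg

sodium pyruvate 5.60 mL; ammonium chloride 835.80 mg; glucose 31.39 mL; manganese chloride tetrahydrate 3.12 mg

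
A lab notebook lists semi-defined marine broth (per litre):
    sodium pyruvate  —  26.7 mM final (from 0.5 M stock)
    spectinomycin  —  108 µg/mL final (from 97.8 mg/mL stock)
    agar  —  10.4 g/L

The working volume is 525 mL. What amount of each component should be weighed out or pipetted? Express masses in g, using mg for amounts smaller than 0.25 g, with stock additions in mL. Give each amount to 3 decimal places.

sodium pyruvate 28.035 mL; spectinomycin 0.580 mL; agar 5.460 g

Working volume: 525 mL = 0.525 L.
sodium pyruvate: V = C2·V2/C1 = 26.7 mM × 525 mL ÷ 500 mM = 28.035 mL
spectinomycin: dilute stock: 108 µg/mL × 525 mL ÷ 97800 µg/mL = 0.580 mL
agar: 10.4 g/L × 0.525 L = 5.460 g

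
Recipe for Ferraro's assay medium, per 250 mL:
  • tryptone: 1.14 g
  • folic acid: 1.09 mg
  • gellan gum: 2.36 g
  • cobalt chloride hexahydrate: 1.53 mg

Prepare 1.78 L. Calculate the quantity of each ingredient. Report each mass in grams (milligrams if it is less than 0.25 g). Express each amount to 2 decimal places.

tryptone 8.12 g; folic acid 7.76 mg; gellan gum 16.80 g; cobalt chloride hexahydrate 10.89 mg

Ratio of target to recipe volume: 1780 / 250 = 7.12.
tryptone: 1.14 g × (1780 mL / 250 mL) = 8.12 g
folic acid: 1.09 mg × (1780 mL / 250 mL) = 7.76 mg
gellan gum: 2.36 g × (1780 mL / 250 mL) = 16.80 g
cobalt chloride hexahydrate: 1.53 mg × (1780 mL / 250 mL) = 10.89 mg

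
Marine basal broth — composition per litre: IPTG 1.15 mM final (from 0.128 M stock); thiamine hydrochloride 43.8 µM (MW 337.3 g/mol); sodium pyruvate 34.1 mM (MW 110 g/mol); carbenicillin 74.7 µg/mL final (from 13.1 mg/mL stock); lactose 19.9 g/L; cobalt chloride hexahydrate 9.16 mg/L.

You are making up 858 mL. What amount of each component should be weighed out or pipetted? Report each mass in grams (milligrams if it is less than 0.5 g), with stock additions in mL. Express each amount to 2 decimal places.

IPTG 7.71 mL; thiamine hydrochloride 12.68 mg; sodium pyruvate 3.22 g; carbenicillin 4.89 mL; lactose 17.07 g; cobalt chloride hexahydrate 7.86 mg

Scale factor relative to 1 L: 0.858.
IPTG: V = C2·V2/C1 = 1.15 mM × 858 mL ÷ 128 mM = 7.71 mL
thiamine hydrochloride: 43.8 µmol/L × 337.3 g/mol × 0.858 L ÷ 1000 = 12.68 mg
sodium pyruvate: 34.1 mmol/L × 110 g/mol × 0.858 L ÷ 1000 = 3.22 g
carbenicillin: V = C2·V2/C1 = 74.7 µg/mL × 858 mL ÷ 13100 µg/mL = 4.89 mL
lactose: 19.9 g/L × 0.858 L = 17.07 g
cobalt chloride hexahydrate: 9.16 mg/L × 0.858 L = 7.86 mg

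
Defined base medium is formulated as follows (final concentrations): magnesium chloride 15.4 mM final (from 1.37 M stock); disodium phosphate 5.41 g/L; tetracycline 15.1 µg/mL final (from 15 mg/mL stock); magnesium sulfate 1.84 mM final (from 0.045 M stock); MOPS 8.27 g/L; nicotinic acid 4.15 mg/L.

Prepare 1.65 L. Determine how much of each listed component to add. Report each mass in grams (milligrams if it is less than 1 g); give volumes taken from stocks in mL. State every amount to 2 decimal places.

magnesium chloride 18.55 mL; disodium phosphate 8.93 g; tetracycline 1.66 mL; magnesium sulfate 67.47 mL; MOPS 13.65 g; nicotinic acid 6.85 mg

Scale factor relative to 1 L: 1.65.
magnesium chloride: C1V1 = C2V2 → 15.4 mM × 1650 mL ÷ 1370 mM = 18.55 mL
disodium phosphate: 5.41 g/L × 1.65 L = 8.93 g
tetracycline: dilute stock: 15.1 µg/mL × 1650 mL ÷ 15000 µg/mL = 1.66 mL
magnesium sulfate: dilute stock: 1.84 mM × 1650 mL ÷ 45 mM = 67.47 mL
MOPS: 8.27 g/L × 1.65 L = 13.65 g
nicotinic acid: 4.15 mg/L × 1.65 L = 6.85 mg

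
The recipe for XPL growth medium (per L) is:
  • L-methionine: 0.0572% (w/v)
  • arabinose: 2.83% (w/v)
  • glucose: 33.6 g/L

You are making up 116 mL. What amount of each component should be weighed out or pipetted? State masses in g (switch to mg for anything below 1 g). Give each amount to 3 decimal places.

L-methionine 66.352 mg; arabinose 3.283 g; glucose 3.898 g

Scale factor relative to 1 L: 0.116.
L-methionine: 0.0572 g per 100 mL × 116 mL ÷ 100 = 0.066352 g = 66.352 mg
arabinose: 2.83% w/v = 28.3 g/L → 28.3 × 0.116 L = 3.283 g
glucose: 33.6 g/L × 0.116 L = 3.898 g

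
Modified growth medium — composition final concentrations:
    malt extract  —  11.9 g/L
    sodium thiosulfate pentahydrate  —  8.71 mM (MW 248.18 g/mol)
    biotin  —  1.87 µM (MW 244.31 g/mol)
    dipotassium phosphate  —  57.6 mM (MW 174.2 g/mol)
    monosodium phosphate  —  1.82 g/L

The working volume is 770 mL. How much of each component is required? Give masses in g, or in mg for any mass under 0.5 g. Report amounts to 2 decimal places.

Scale factor relative to 1 L: 0.77.
malt extract: 11.9 g/L × 0.77 L = 9.16 g
sodium thiosulfate pentahydrate: 8.71 mmol/L × 248.18 g/mol × 0.77 L ÷ 1000 = 1.66 g
biotin: 1.87 µmol/L × 244.31 g/mol × 0.77 L ÷ 1000 = 0.35 mg
dipotassium phosphate: 57.6 mmol/L × 174.2 g/mol × 0.77 L ÷ 1000 = 7.73 g
monosodium phosphate: 1.82 g/L × 0.77 L = 1.40 g

malt extract 9.16 g; sodium thiosulfate pentahydrate 1.66 g; biotin 0.35 mg; dipotassium phosphate 7.73 g; monosodium phosphate 1.40 g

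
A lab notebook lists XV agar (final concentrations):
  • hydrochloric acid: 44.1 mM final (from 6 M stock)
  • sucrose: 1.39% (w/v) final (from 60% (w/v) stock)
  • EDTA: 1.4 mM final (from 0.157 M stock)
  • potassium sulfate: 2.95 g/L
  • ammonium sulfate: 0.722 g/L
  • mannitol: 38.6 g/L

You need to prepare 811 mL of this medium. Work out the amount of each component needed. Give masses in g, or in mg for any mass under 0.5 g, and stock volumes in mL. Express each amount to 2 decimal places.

Scale factor relative to 1 L: 0.811.
hydrochloric acid: C1V1 = C2V2 → 44.1 mM × 811 mL ÷ 6000 mM = 5.96 mL
sucrose: V = C2·V2/C1 = 1.39% ÷ 60% × 811 mL = 18.79 mL
EDTA: C1V1 = C2V2 → 1.4 mM × 811 mL ÷ 157 mM = 7.23 mL
potassium sulfate: 2.95 g/L × 0.811 L = 2.39 g
ammonium sulfate: 0.722 g/L × 0.811 L = 0.59 g
mannitol: 38.6 g/L × 0.811 L = 31.30 g

hydrochloric acid 5.96 mL; sucrose 18.79 mL; EDTA 7.23 mL; potassium sulfate 2.39 g; ammonium sulfate 0.59 g; mannitol 31.30 g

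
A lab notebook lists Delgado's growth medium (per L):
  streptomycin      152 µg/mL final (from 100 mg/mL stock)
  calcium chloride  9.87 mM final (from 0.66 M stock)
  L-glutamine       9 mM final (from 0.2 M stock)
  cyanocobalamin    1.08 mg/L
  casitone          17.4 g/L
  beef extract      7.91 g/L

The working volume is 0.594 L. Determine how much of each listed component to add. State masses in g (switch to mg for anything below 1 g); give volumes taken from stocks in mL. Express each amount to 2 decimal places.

Scale factor relative to 1 L: 0.594.
streptomycin: C1V1 = C2V2 → 152 µg/mL × 594 mL ÷ 100000 µg/mL = 0.90 mL
calcium chloride: dilute stock: 9.87 mM × 594 mL ÷ 660 mM = 8.88 mL
L-glutamine: V = C2·V2/C1 = 9 mM × 594 mL ÷ 200 mM = 26.73 mL
cyanocobalamin: 1.08 mg/L × 0.594 L = 0.64 mg
casitone: 17.4 g/L × 0.594 L = 10.34 g
beef extract: 7.91 g/L × 0.594 L = 4.70 g

streptomycin 0.90 mL; calcium chloride 8.88 mL; L-glutamine 26.73 mL; cyanocobalamin 0.64 mg; casitone 10.34 g; beef extract 4.70 g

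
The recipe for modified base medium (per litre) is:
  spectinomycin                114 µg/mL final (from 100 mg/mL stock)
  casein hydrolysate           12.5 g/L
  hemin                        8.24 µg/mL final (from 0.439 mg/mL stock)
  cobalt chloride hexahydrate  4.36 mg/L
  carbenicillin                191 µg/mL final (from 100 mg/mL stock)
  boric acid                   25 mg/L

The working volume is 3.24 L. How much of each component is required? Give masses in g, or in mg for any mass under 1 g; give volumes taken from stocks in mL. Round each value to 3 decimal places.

Scale factor relative to 1 L: 3.24.
spectinomycin: dilute stock: 114 µg/mL × 3240 mL ÷ 100000 µg/mL = 3.694 mL
casein hydrolysate: 12.5 g/L × 3.24 L = 40.500 g
hemin: dilute stock: 8.24 µg/mL × 3240 mL ÷ 439 µg/mL = 60.815 mL
cobalt chloride hexahydrate: 4.36 mg/L × 3.24 L = 14.126 mg
carbenicillin: dilute stock: 191 µg/mL × 3240 mL ÷ 100000 µg/mL = 6.188 mL
boric acid: 25 mg/L × 3.24 L = 81.000 mg

spectinomycin 3.694 mL; casein hydrolysate 40.500 g; hemin 60.815 mL; cobalt chloride hexahydrate 14.126 mg; carbenicillin 6.188 mL; boric acid 81.000 mg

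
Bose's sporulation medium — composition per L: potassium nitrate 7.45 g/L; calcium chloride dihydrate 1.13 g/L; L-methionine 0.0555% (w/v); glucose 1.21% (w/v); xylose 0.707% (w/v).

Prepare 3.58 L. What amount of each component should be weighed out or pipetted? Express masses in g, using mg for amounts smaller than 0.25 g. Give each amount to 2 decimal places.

Working volume: 3.58 L.
potassium nitrate: 7.45 g/L × 3.58 L = 26.67 g
calcium chloride dihydrate: 1.13 g/L × 3.58 L = 4.05 g
L-methionine: 0.0555 g per 100 mL × 3580 mL ÷ 100 = 1.99 g
glucose: 1.21% w/v = 12.1 g/L → 12.1 × 3.58 L = 43.32 g
xylose: 0.707 g per 100 mL × 3580 mL ÷ 100 = 25.31 g

potassium nitrate 26.67 g; calcium chloride dihydrate 4.05 g; L-methionine 1.99 g; glucose 43.32 g; xylose 25.31 g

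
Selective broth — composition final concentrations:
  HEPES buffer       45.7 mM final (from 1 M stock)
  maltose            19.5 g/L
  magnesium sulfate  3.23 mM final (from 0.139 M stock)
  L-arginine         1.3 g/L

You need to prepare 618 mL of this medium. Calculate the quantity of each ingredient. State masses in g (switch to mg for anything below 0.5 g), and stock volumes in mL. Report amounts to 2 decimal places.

Working volume: 618 mL = 0.618 L.
HEPES buffer: dilute stock: 45.7 mM × 618 mL ÷ 1000 mM = 28.24 mL
maltose: 19.5 g/L × 0.618 L = 12.05 g
magnesium sulfate: dilute stock: 3.23 mM × 618 mL ÷ 139 mM = 14.36 mL
L-arginine: 1.3 g/L × 0.618 L = 0.80 g

HEPES buffer 28.24 mL; maltose 12.05 g; magnesium sulfate 14.36 mL; L-arginine 0.80 g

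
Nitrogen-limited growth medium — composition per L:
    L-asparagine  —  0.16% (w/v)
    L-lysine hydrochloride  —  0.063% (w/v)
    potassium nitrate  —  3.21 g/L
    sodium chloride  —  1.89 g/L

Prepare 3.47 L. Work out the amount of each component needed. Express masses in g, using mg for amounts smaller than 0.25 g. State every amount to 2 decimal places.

L-asparagine 5.55 g; L-lysine hydrochloride 2.19 g; potassium nitrate 11.14 g; sodium chloride 6.56 g

Working volume: 3.47 L.
L-asparagine: 0.16% w/v = 1.6 g/L → 1.6 × 3.47 L = 5.55 g
L-lysine hydrochloride: 0.063 g per 100 mL × 3470 mL ÷ 100 = 2.19 g
potassium nitrate: 3.21 g/L × 3.47 L = 11.14 g
sodium chloride: 1.89 g/L × 3.47 L = 6.56 g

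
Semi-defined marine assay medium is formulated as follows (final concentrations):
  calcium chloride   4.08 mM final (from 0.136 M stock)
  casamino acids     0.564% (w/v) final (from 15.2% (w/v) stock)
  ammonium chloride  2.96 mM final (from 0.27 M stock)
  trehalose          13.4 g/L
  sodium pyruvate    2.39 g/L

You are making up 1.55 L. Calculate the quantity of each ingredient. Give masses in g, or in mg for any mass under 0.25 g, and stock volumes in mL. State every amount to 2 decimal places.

calcium chloride 46.50 mL; casamino acids 57.51 mL; ammonium chloride 16.99 mL; trehalose 20.77 g; sodium pyruvate 3.70 g

Scale factor relative to 1 L: 1.55.
calcium chloride: dilute stock: 4.08 mM × 1550 mL ÷ 136 mM = 46.50 mL
casamino acids: V = C2·V2/C1 = 0.564% ÷ 15.2% × 1550 mL = 57.51 mL
ammonium chloride: V = C2·V2/C1 = 2.96 mM × 1550 mL ÷ 270 mM = 16.99 mL
trehalose: 13.4 g/L × 1.55 L = 20.77 g
sodium pyruvate: 2.39 g/L × 1.55 L = 3.70 g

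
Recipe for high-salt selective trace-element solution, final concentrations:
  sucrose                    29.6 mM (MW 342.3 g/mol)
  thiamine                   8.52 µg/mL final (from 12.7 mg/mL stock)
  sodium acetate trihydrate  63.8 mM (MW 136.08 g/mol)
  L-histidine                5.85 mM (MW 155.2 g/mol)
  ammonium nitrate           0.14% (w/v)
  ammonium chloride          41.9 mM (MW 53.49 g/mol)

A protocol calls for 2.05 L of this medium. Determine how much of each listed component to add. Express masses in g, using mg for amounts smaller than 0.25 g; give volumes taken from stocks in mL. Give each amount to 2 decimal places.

sucrose 20.77 g; thiamine 1.38 mL; sodium acetate trihydrate 17.80 g; L-histidine 1.86 g; ammonium nitrate 2.87 g; ammonium chloride 4.59 g

Scale factor relative to 1 L: 2.05.
sucrose: 29.6 mmol/L × 342.3 g/mol × 2.05 L ÷ 1000 = 20.77 g
thiamine: C1V1 = C2V2 → 8.52 µg/mL × 2050 mL ÷ 12700 µg/mL = 1.38 mL
sodium acetate trihydrate: 63.8 mmol/L × 136.08 g/mol × 2.05 L ÷ 1000 = 17.80 g
L-histidine: 5.85 mmol/L × 155.2 g/mol × 2.05 L ÷ 1000 = 1.86 g
ammonium nitrate: 0.14 g per 100 mL × 2050 mL ÷ 100 = 2.87 g
ammonium chloride: 41.9 mmol/L × 53.49 g/mol × 2.05 L ÷ 1000 = 4.59 g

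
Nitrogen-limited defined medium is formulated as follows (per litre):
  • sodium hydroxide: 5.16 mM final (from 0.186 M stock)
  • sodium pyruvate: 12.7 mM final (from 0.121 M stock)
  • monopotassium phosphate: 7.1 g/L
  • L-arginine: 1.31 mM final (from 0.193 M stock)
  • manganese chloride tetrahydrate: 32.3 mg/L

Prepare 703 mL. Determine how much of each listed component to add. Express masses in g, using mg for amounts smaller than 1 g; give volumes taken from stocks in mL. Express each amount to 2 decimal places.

sodium hydroxide 19.50 mL; sodium pyruvate 73.79 mL; monopotassium phosphate 4.99 g; L-arginine 4.77 mL; manganese chloride tetrahydrate 22.71 mg

Working volume: 703 mL = 0.703 L.
sodium hydroxide: C1V1 = C2V2 → 5.16 mM × 703 mL ÷ 186 mM = 19.50 mL
sodium pyruvate: C1V1 = C2V2 → 12.7 mM × 703 mL ÷ 121 mM = 73.79 mL
monopotassium phosphate: 7.1 g/L × 0.703 L = 4.99 g
L-arginine: dilute stock: 1.31 mM × 703 mL ÷ 193 mM = 4.77 mL
manganese chloride tetrahydrate: 32.3 mg/L × 0.703 L = 22.71 mg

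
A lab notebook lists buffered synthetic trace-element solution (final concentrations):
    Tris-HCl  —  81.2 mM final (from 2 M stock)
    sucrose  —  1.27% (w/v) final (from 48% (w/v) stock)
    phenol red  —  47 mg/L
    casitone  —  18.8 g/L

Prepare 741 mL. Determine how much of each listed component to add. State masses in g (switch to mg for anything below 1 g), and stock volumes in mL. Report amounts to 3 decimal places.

Target volume = 741 mL = 0.741 L.
Tris-HCl: C1V1 = C2V2 → 81.2 mM × 741 mL ÷ 2000 mM = 30.085 mL
sucrose: V = C2·V2/C1 = 1.27% ÷ 48% × 741 mL = 19.606 mL
phenol red: 47 mg/L × 0.741 L = 34.827 mg
casitone: 18.8 g/L × 0.741 L = 13.931 g

Tris-HCl 30.085 mL; sucrose 19.606 mL; phenol red 34.827 mg; casitone 13.931 g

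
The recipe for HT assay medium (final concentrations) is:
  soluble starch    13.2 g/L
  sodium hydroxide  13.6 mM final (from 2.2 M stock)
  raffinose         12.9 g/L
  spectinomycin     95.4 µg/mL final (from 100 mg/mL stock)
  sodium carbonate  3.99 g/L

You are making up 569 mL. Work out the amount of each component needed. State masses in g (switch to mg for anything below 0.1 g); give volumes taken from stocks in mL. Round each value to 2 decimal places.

Target volume = 569 mL = 0.569 L.
soluble starch: 13.2 g/L × 0.569 L = 7.51 g
sodium hydroxide: V = C2·V2/C1 = 13.6 mM × 569 mL ÷ 2200 mM = 3.52 mL
raffinose: 12.9 g/L × 0.569 L = 7.34 g
spectinomycin: dilute stock: 95.4 µg/mL × 569 mL ÷ 100000 µg/mL = 0.54 mL
sodium carbonate: 3.99 g/L × 0.569 L = 2.27 g

soluble starch 7.51 g; sodium hydroxide 3.52 mL; raffinose 7.34 g; spectinomycin 0.54 mL; sodium carbonate 2.27 g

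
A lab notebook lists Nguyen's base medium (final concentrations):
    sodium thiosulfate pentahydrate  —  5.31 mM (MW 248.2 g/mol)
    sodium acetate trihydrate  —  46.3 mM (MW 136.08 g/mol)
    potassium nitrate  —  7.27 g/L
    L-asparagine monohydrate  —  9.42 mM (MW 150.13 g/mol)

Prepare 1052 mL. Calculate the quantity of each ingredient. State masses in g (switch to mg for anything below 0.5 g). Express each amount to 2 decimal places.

Working volume: 1052 mL = 1.052 L.
sodium thiosulfate pentahydrate: 5.31 mmol/L × 248.2 g/mol × 1.052 L ÷ 1000 = 1.39 g
sodium acetate trihydrate: 46.3 mmol/L × 136.08 g/mol × 1.052 L ÷ 1000 = 6.63 g
potassium nitrate: 7.27 g/L × 1.052 L = 7.65 g
L-asparagine monohydrate: 9.42 mmol/L × 150.13 g/mol × 1.052 L ÷ 1000 = 1.49 g

sodium thiosulfate pentahydrate 1.39 g; sodium acetate trihydrate 6.63 g; potassium nitrate 7.65 g; L-asparagine monohydrate 1.49 g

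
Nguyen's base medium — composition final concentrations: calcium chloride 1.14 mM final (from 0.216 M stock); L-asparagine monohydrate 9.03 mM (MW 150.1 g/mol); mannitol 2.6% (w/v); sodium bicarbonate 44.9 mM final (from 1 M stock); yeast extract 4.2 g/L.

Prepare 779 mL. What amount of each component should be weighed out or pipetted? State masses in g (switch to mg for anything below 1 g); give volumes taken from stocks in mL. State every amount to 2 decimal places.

Scale factor relative to 1 L: 0.779.
calcium chloride: C1V1 = C2V2 → 1.14 mM × 779 mL ÷ 216 mM = 4.11 mL
L-asparagine monohydrate: 9.03 mmol/L × 150.1 g/mol × 0.779 L ÷ 1000 = 1.06 g
mannitol: 2.6 g per 100 mL × 779 mL ÷ 100 = 20.25 g
sodium bicarbonate: C1V1 = C2V2 → 44.9 mM × 779 mL ÷ 1000 mM = 34.98 mL
yeast extract: 4.2 g/L × 0.779 L = 3.27 g

calcium chloride 4.11 mL; L-asparagine monohydrate 1.06 g; mannitol 20.25 g; sodium bicarbonate 34.98 mL; yeast extract 3.27 g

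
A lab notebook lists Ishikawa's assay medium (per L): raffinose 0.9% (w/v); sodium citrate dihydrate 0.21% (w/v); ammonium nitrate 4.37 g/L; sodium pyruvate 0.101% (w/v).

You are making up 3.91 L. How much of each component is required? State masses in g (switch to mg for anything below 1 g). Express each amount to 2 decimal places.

Scale factor relative to 1 L: 3.91.
raffinose: 0.9 g per 100 mL × 3910 mL ÷ 100 = 35.19 g
sodium citrate dihydrate: 0.21% w/v = 2.1 g/L → 2.1 × 3.91 L = 8.21 g
ammonium nitrate: 4.37 g/L × 3.91 L = 17.09 g
sodium pyruvate: 0.101 g per 100 mL × 3910 mL ÷ 100 = 3.95 g

raffinose 35.19 g; sodium citrate dihydrate 8.21 g; ammonium nitrate 17.09 g; sodium pyruvate 3.95 g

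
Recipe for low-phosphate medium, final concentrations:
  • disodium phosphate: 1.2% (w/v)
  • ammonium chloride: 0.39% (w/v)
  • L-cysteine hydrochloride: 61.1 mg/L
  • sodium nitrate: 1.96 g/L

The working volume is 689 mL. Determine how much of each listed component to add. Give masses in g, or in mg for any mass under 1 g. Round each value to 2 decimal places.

disodium phosphate 8.27 g; ammonium chloride 2.69 g; L-cysteine hydrochloride 42.10 mg; sodium nitrate 1.35 g

Target volume = 689 mL = 0.689 L.
disodium phosphate: 1.2 g per 100 mL × 689 mL ÷ 100 = 8.27 g
ammonium chloride: 0.39% w/v = 3.9 g/L → 3.9 × 0.689 L = 2.69 g
L-cysteine hydrochloride: 61.1 mg/L × 0.689 L = 42.10 mg
sodium nitrate: 1.96 g/L × 0.689 L = 1.35 g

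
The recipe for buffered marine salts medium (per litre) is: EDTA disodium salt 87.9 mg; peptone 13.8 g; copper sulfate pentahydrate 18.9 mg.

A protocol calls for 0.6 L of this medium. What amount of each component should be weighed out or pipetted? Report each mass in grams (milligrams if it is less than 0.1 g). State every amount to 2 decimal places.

EDTA disodium salt 52.74 mg; peptone 8.28 g; copper sulfate pentahydrate 11.34 mg

Ratio of target to recipe volume: 600 / 1000 = 0.6.
EDTA disodium salt: 87.9 mg × (600 mL / 1000 mL) = 52.74 mg
peptone: 13.8 g × (600 mL / 1000 mL) = 8.28 g
copper sulfate pentahydrate: 18.9 mg × (600 mL / 1000 mL) = 11.34 mg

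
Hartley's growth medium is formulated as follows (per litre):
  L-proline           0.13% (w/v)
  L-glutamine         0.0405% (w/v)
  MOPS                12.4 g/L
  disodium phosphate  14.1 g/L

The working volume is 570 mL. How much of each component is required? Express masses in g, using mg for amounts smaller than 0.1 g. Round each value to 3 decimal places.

L-proline 0.741 g; L-glutamine 0.231 g; MOPS 7.068 g; disodium phosphate 8.037 g

Working volume: 570 mL = 0.57 L.
L-proline: 0.13% w/v = 1.3 g/L → 1.3 × 0.57 L = 0.741 g
L-glutamine: 0.0405 g per 100 mL × 570 mL ÷ 100 = 0.231 g
MOPS: 12.4 g/L × 0.57 L = 7.068 g
disodium phosphate: 14.1 g/L × 0.57 L = 8.037 g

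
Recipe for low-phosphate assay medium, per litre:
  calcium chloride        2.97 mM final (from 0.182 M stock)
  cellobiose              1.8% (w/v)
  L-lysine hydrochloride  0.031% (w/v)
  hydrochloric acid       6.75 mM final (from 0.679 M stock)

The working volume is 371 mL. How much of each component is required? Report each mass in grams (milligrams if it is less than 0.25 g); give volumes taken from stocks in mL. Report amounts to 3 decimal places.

calcium chloride 6.054 mL; cellobiose 6.678 g; L-lysine hydrochloride 115.010 mg; hydrochloric acid 3.688 mL

Target volume = 371 mL = 0.371 L.
calcium chloride: V = C2·V2/C1 = 2.97 mM × 371 mL ÷ 182 mM = 6.054 mL
cellobiose: 1.8% w/v = 18 g/L → 18 × 0.371 L = 6.678 g
L-lysine hydrochloride: 0.031 g per 100 mL × 371 mL ÷ 100 = 0.11501 g = 115.010 mg
hydrochloric acid: C1V1 = C2V2 → 6.75 mM × 371 mL ÷ 679 mM = 3.688 mL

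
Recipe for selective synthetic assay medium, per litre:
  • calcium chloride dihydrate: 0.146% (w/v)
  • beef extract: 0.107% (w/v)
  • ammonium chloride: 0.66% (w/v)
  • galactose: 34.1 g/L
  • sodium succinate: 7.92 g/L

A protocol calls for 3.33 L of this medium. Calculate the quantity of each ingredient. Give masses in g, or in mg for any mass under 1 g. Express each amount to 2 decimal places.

Scale factor relative to 1 L: 3.33.
calcium chloride dihydrate: 0.146% w/v = 1.46 g/L → 1.46 × 3.33 L = 4.86 g
beef extract: 0.107 g per 100 mL × 3330 mL ÷ 100 = 3.56 g
ammonium chloride: 0.66% w/v = 6.6 g/L → 6.6 × 3.33 L = 21.98 g
galactose: 34.1 g/L × 3.33 L = 113.55 g
sodium succinate: 7.92 g/L × 3.33 L = 26.37 g

calcium chloride dihydrate 4.86 g; beef extract 3.56 g; ammonium chloride 21.98 g; galactose 113.55 g; sodium succinate 26.37 g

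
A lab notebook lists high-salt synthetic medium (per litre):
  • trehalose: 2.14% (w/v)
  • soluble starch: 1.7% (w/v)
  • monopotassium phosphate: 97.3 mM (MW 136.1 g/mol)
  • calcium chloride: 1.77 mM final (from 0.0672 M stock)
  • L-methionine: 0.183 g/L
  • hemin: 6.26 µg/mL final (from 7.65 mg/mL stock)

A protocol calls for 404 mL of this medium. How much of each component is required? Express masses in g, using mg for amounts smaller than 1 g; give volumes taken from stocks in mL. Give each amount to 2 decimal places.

Target volume = 404 mL = 0.404 L.
trehalose: 2.14 g per 100 mL × 404 mL ÷ 100 = 8.65 g
soluble starch: 1.7% w/v = 17 g/L → 17 × 0.404 L = 6.87 g
monopotassium phosphate: 97.3 mmol/L × 136.1 g/mol × 0.404 L ÷ 1000 = 5.35 g
calcium chloride: C1V1 = C2V2 → 1.77 mM × 404 mL ÷ 67.2 mM = 10.64 mL
L-methionine: 0.183 g/L × 0.404 L = 0.073932 g = 73.93 mg
hemin: C1V1 = C2V2 → 6.26 µg/mL × 404 mL ÷ 7650 µg/mL = 0.33 mL

trehalose 8.65 g; soluble starch 6.87 g; monopotassium phosphate 5.35 g; calcium chloride 10.64 mL; L-methionine 73.93 mg; hemin 0.33 mL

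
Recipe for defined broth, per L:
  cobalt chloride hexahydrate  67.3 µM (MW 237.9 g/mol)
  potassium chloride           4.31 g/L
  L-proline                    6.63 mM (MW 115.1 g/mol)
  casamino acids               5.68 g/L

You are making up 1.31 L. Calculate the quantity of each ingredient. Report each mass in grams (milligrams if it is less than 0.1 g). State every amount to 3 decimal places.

Working volume: 1.31 L.
cobalt chloride hexahydrate: 67.3 µmol/L × 237.9 g/mol × 1.31 L ÷ 1000 = 20.974 mg
potassium chloride: 4.31 g/L × 1.31 L = 5.646 g
L-proline: 6.63 mmol/L × 115.1 g/mol × 1.31 L ÷ 1000 = 1.000 g
casamino acids: 5.68 g/L × 1.31 L = 7.441 g

cobalt chloride hexahydrate 20.974 mg; potassium chloride 5.646 g; L-proline 1.000 g; casamino acids 7.441 g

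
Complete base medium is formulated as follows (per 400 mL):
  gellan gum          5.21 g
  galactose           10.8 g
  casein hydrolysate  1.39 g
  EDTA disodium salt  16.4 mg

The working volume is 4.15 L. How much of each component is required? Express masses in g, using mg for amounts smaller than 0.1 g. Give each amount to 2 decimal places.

gellan gum 54.05 g; galactose 112.05 g; casein hydrolysate 14.42 g; EDTA disodium salt 0.17 g

Scale factor = 4150 mL / 400 mL = 10.375.
gellan gum: 5.21 g × (4150 mL / 400 mL) = 54.05 g
galactose: 10.8 g × (4150 mL / 400 mL) = 112.05 g
casein hydrolysate: 1.39 g × (4150 mL / 400 mL) = 14.42 g
EDTA disodium salt: 16.4 mg × (4150 mL / 400 mL) = 170.15 mg = 0.17 g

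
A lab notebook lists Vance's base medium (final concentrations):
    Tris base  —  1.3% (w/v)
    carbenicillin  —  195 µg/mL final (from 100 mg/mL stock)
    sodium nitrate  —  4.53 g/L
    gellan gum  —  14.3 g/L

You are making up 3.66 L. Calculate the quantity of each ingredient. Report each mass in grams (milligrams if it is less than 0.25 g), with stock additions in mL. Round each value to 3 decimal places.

Tris base 47.580 g; carbenicillin 7.137 mL; sodium nitrate 16.580 g; gellan gum 52.338 g

Scale factor relative to 1 L: 3.66.
Tris base: 1.3% w/v = 13 g/L → 13 × 3.66 L = 47.580 g
carbenicillin: C1V1 = C2V2 → 195 µg/mL × 3660 mL ÷ 100000 µg/mL = 7.137 mL
sodium nitrate: 4.53 g/L × 3.66 L = 16.580 g
gellan gum: 14.3 g/L × 3.66 L = 52.338 g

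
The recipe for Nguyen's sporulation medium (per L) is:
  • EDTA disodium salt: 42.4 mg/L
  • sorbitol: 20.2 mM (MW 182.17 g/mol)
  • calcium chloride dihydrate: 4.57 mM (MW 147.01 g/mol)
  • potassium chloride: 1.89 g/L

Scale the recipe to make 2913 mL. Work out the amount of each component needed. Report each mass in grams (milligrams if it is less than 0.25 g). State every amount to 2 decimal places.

EDTA disodium salt 123.51 mg; sorbitol 10.72 g; calcium chloride dihydrate 1.96 g; potassium chloride 5.51 g

Working volume: 2913 mL = 2.913 L.
EDTA disodium salt: 42.4 mg/L × 2.913 L = 123.51 mg
sorbitol: 20.2 mmol/L × 182.17 g/mol × 2.913 L ÷ 1000 = 10.72 g
calcium chloride dihydrate: 4.57 mmol/L × 147.01 g/mol × 2.913 L ÷ 1000 = 1.96 g
potassium chloride: 1.89 g/L × 2.913 L = 5.51 g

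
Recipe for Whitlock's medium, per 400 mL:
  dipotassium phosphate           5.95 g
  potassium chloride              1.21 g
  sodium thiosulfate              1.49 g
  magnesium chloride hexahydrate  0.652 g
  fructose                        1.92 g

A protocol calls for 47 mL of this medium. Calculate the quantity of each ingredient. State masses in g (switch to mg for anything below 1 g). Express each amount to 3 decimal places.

Scale factor = 47 mL / 400 mL = 0.1175.
dipotassium phosphate: 5.95 g × (47 mL / 400 mL) = 0.699125 g = 699.125 mg
potassium chloride: 1.21 g × (47 mL / 400 mL) = 0.142175 g = 142.175 mg
sodium thiosulfate: 1.49 g × (47 mL / 400 mL) = 0.175075 g = 175.075 mg
magnesium chloride hexahydrate: 0.652 g × (47 mL / 400 mL) = 0.07661 g = 76.610 mg
fructose: 1.92 g × (47 mL / 400 mL) = 0.2256 g = 225.600 mg

dipotassium phosphate 699.125 mg; potassium chloride 142.175 mg; sodium thiosulfate 175.075 mg; magnesium chloride hexahydrate 76.610 mg; fructose 225.600 mg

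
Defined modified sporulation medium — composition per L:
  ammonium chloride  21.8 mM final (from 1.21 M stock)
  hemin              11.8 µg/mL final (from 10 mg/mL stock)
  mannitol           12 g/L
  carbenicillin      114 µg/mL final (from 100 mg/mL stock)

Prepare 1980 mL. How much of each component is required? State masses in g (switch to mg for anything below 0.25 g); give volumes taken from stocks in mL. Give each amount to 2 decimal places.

Scale factor relative to 1 L: 1.98.
ammonium chloride: dilute stock: 21.8 mM × 1980 mL ÷ 1210 mM = 35.67 mL
hemin: V = C2·V2/C1 = 11.8 µg/mL × 1980 mL ÷ 10000 µg/mL = 2.34 mL
mannitol: 12 g/L × 1.98 L = 23.76 g
carbenicillin: dilute stock: 114 µg/mL × 1980 mL ÷ 100000 µg/mL = 2.26 mL

ammonium chloride 35.67 mL; hemin 2.34 mL; mannitol 23.76 g; carbenicillin 2.26 mL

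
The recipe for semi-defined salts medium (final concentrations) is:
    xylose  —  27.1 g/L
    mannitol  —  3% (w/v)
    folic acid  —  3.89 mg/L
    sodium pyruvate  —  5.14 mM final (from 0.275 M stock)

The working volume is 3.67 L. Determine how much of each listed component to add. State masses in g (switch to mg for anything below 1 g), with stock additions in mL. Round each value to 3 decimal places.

Working volume: 3.67 L.
xylose: 27.1 g/L × 3.67 L = 99.457 g
mannitol: 3% w/v = 30 g/L → 30 × 3.67 L = 110.100 g
folic acid: 3.89 mg/L × 3.67 L = 14.276 mg
sodium pyruvate: C1V1 = C2V2 → 5.14 mM × 3670 mL ÷ 275 mM = 68.596 mL

xylose 99.457 g; mannitol 110.100 g; folic acid 14.276 mg; sodium pyruvate 68.596 mL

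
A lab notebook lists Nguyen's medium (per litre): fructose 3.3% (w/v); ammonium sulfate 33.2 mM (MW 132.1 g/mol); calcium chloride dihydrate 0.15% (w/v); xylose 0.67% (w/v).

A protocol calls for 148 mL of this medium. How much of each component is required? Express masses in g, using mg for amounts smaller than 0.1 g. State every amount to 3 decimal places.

fructose 4.884 g; ammonium sulfate 0.649 g; calcium chloride dihydrate 0.222 g; xylose 0.992 g

Scale factor relative to 1 L: 0.148.
fructose: 3.3% w/v = 33 g/L → 33 × 0.148 L = 4.884 g
ammonium sulfate: 33.2 mmol/L × 132.1 g/mol × 0.148 L ÷ 1000 = 0.649 g
calcium chloride dihydrate: 0.15 g per 100 mL × 148 mL ÷ 100 = 0.222 g
xylose: 0.67% w/v = 6.7 g/L → 6.7 × 0.148 L = 0.992 g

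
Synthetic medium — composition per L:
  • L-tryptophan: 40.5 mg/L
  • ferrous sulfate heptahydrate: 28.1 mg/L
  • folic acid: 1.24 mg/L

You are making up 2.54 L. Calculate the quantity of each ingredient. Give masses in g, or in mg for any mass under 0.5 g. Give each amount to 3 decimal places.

Working volume: 2.54 L.
L-tryptophan: 40.5 mg/L × 2.54 L = 102.870 mg
ferrous sulfate heptahydrate: 28.1 mg/L × 2.54 L = 71.374 mg
folic acid: 1.24 mg/L × 2.54 L = 3.150 mg

L-tryptophan 102.870 mg; ferrous sulfate heptahydrate 71.374 mg; folic acid 3.150 mg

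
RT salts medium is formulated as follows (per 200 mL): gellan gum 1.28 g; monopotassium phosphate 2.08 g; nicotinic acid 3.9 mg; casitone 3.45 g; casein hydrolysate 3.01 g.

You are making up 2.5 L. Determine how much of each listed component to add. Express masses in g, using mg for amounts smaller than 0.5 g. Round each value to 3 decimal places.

Ratio of target to recipe volume: 2500 / 200 = 12.5.
gellan gum: 1.28 g × (2500 mL / 200 mL) = 16.000 g
monopotassium phosphate: 2.08 g × (2500 mL / 200 mL) = 26.000 g
nicotinic acid: 3.9 mg × (2500 mL / 200 mL) = 48.750 mg
casitone: 3.45 g × (2500 mL / 200 mL) = 43.125 g
casein hydrolysate: 3.01 g × (2500 mL / 200 mL) = 37.625 g

gellan gum 16.000 g; monopotassium phosphate 26.000 g; nicotinic acid 48.750 mg; casitone 43.125 g; casein hydrolysate 37.625 g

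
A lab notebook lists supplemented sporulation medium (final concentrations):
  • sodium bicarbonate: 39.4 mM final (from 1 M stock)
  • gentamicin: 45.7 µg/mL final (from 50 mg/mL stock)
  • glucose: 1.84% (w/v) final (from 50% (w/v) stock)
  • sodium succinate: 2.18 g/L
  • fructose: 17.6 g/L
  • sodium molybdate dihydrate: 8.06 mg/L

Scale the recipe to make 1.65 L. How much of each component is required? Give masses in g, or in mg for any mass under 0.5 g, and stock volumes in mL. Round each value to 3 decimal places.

sodium bicarbonate 65.010 mL; gentamicin 1.508 mL; glucose 60.720 mL; sodium succinate 3.597 g; fructose 29.040 g; sodium molybdate dihydrate 13.299 mg

Scale factor relative to 1 L: 1.65.
sodium bicarbonate: dilute stock: 39.4 mM × 1650 mL ÷ 1000 mM = 65.010 mL
gentamicin: V = C2·V2/C1 = 45.7 µg/mL × 1650 mL ÷ 50000 µg/mL = 1.508 mL
glucose: V = C2·V2/C1 = 1.84% ÷ 50% × 1650 mL = 60.720 mL
sodium succinate: 2.18 g/L × 1.65 L = 3.597 g
fructose: 17.6 g/L × 1.65 L = 29.040 g
sodium molybdate dihydrate: 8.06 mg/L × 1.65 L = 13.299 mg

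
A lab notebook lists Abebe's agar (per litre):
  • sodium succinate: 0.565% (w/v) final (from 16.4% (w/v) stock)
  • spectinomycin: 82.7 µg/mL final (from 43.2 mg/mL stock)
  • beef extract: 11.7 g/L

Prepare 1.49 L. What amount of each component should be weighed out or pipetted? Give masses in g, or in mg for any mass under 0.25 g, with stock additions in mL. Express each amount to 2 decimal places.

Scale factor relative to 1 L: 1.49.
sodium succinate: V = C2·V2/C1 = 0.565% ÷ 16.4% × 1490 mL = 51.33 mL
spectinomycin: dilute stock: 82.7 µg/mL × 1490 mL ÷ 43200 µg/mL = 2.85 mL
beef extract: 11.7 g/L × 1.49 L = 17.43 g

sodium succinate 51.33 mL; spectinomycin 2.85 mL; beef extract 17.43 g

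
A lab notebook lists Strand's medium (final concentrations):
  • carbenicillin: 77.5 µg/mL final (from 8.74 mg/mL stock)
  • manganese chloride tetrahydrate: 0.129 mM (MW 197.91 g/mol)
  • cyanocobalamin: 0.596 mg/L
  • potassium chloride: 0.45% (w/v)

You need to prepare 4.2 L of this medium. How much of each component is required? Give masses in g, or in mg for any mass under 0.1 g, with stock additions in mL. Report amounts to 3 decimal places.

Working volume: 4.2 L.
carbenicillin: C1V1 = C2V2 → 77.5 µg/mL × 4200 mL ÷ 8740 µg/mL = 37.243 mL
manganese chloride tetrahydrate: 0.129 mmol/L × 197.91 g/mol × 4.2 L ÷ 1000 = 0.107 g
cyanocobalamin: 0.596 mg/L × 4.2 L = 2.503 mg
potassium chloride: 0.45 g per 100 mL × 4200 mL ÷ 100 = 18.900 g

carbenicillin 37.243 mL; manganese chloride tetrahydrate 0.107 g; cyanocobalamin 2.503 mg; potassium chloride 18.900 g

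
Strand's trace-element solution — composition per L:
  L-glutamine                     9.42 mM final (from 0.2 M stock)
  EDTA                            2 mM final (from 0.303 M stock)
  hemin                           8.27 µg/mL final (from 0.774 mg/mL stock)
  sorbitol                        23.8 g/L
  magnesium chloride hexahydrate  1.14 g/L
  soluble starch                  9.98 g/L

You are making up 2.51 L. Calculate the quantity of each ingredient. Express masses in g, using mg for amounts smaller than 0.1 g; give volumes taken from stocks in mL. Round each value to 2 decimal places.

L-glutamine 118.22 mL; EDTA 16.57 mL; hemin 26.82 mL; sorbitol 59.74 g; magnesium chloride hexahydrate 2.86 g; soluble starch 25.05 g

Scale factor relative to 1 L: 2.51.
L-glutamine: V = C2·V2/C1 = 9.42 mM × 2510 mL ÷ 200 mM = 118.22 mL
EDTA: C1V1 = C2V2 → 2 mM × 2510 mL ÷ 303 mM = 16.57 mL
hemin: C1V1 = C2V2 → 8.27 µg/mL × 2510 mL ÷ 774 µg/mL = 26.82 mL
sorbitol: 23.8 g/L × 2.51 L = 59.74 g
magnesium chloride hexahydrate: 1.14 g/L × 2.51 L = 2.86 g
soluble starch: 9.98 g/L × 2.51 L = 25.05 g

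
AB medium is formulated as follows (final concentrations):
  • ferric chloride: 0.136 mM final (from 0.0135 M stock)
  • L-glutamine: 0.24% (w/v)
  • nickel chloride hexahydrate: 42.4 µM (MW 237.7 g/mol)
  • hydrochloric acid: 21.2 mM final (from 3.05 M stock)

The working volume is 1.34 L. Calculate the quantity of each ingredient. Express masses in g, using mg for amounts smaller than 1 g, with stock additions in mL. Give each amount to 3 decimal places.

Working volume: 1.34 L.
ferric chloride: dilute stock: 0.136 mM × 1340 mL ÷ 13.5 mM = 13.499 mL
L-glutamine: 0.24% w/v = 2.4 g/L → 2.4 × 1.34 L = 3.216 g
nickel chloride hexahydrate: 42.4 µmol/L × 237.7 g/mol × 1.34 L ÷ 1000 = 13.505 mg
hydrochloric acid: C1V1 = C2V2 → 21.2 mM × 1340 mL ÷ 3050 mM = 9.314 mL

ferric chloride 13.499 mL; L-glutamine 3.216 g; nickel chloride hexahydrate 13.505 mg; hydrochloric acid 9.314 mL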